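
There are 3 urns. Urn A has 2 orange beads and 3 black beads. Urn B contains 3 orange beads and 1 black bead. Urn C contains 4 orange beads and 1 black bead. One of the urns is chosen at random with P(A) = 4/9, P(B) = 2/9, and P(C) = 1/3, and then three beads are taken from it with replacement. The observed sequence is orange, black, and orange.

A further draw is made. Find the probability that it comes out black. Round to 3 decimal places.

For each hypothesis, P(data | H) works out to: P(data | urn A) = (2/5)(3/5)(2/5) = 0.096; P(data | urn B) = (3/4)(1/4)(3/4) = 0.14062; P(data | urn C) = (4/5)(1/5)(4/5) = 0.128.
Multiplying each by its prior: 4/9 · 0.096 = 0.042667, 2/9 · 0.14062 = 0.03125, 1/3 · 0.128 = 0.042667; summing to 0.11658.
The posterior is then P(urn A | data) = 0.36598, P(urn B | data) = 0.26805, P(urn C | data) = 0.36598.
The predictive probability is P(black next | data) = (3/5)(0.36598) + (1/4)(0.26805) + (1/5)(0.36598) = 0.35979.

0.360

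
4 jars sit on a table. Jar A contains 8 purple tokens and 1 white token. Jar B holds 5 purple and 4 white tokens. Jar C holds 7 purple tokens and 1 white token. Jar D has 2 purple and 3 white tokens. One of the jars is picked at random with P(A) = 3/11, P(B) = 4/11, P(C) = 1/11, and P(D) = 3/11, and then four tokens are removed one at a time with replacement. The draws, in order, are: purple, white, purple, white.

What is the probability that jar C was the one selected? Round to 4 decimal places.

The likelihood of the observed sequence under each hypothesis: P(data | jar A) = (8/9)(1/9)(8/9)(1/9) = 0.0097546; P(data | jar B) = (5/9)(4/9)(5/9)(4/9) = 0.060966; P(data | jar C) = (7/8)(1/8)(7/8)(1/8) = 0.011963; P(data | jar D) = (2/5)(3/5)(2/5)(3/5) = 0.0576.
The prior-weighted likelihoods are 3/11 · 0.0097546 = 0.0026603, 4/11 · 0.060966 = 0.02217, 1/11 · 0.011963 = 0.0010875, 3/11 · 0.0576 = 0.015709; with total 0.041627.
So P(jar C | data) = (0.0010875) / (0.041627) = 0.026126.

0.0261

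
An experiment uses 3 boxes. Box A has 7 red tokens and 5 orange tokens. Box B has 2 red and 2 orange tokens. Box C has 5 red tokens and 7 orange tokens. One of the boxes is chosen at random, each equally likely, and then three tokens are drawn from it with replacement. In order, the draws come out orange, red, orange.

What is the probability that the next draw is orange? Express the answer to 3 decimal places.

The likelihood of the observed sequence under each hypothesis: P(data | box A) = (5/12)(7/12)(5/12) = 0.10127; P(data | box B) = (2/4)(2/4)(2/4) = 0.125; P(data | box C) = (7/12)(5/12)(7/12) = 0.14178.
The prior-weighted likelihoods are 1/3 · 0.10127 = 0.033758, 1/3 · 0.125 = 0.041667, 1/3 · 0.14178 = 0.047261; with total 0.12269.
Normalising, the posterior is P(box A | data) = 0.27516, P(box B | data) = 0.33962, P(box C | data) = 0.38522.
The predictive probability is P(orange next | data) = (5/12)(0.27516) + (1/2)(0.33962) + (7/12)(0.38522) = 0.50917.

0.509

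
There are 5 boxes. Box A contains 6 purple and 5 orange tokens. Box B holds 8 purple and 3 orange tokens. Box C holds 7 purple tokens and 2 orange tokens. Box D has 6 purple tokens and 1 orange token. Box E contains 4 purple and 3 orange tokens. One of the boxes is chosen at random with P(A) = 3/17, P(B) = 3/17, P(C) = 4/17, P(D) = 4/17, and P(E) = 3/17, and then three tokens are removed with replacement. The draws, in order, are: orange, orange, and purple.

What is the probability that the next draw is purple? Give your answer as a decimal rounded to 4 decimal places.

Under each hypothesis, the probability of the observed sequence is: P(data | box A) = (5/11)(5/11)(6/11) = 0.1127; P(data | box B) = (3/11)(3/11)(8/11) = 0.054095; P(data | box C) = (2/9)(2/9)(7/9) = 0.038409; P(data | box D) = (1/7)(1/7)(6/7) = 0.017493; P(data | box E) = (3/7)(3/7)(4/7) = 0.10496.
Weighting by the prior gives 3/17 · 0.1127 = 0.019888, 3/17 · 0.054095 = 0.0095461, 4/17 · 0.038409 = 0.0090374, 4/17 · 0.017493 = 0.0041159, 3/17 · 0.10496 = 0.018522; with total 0.061109.
Normalising, the posterior is P(box A | data) = 0.32545, P(box B | data) = 0.15621, P(box C | data) = 0.14789, P(box D | data) = 0.067354, P(box E | data) = 0.30309.
The predictive probability is P(purple next | data) = (6/11)(0.32545) + (8/11)(0.15621) + (7/9)(0.14789) + (6/7)(0.067354) + (4/7)(0.30309) = 0.63708.

0.6371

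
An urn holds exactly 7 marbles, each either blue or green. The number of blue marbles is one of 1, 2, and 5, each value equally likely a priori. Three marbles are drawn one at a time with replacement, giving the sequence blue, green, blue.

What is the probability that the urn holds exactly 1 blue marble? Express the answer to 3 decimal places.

0.079

Compute the likelihood of the observed sequence for each case: P(data | r = 1) = (1/7)(6/7)(1/7) = 0.017493; P(data | r = 2) = (2/7)(5/7)(2/7) = 0.058309; P(data | r = 5) = (5/7)(2/7)(5/7) = 0.14577.
The prior-weighted likelihoods are 1/3 · 0.017493 = 0.0058309, 1/3 · 0.058309 = 0.019436, 1/3 · 0.14577 = 0.048591; with total 0.073858.
So P(r = 1 | data) = (0.0058309) / (0.073858) = 0.078947.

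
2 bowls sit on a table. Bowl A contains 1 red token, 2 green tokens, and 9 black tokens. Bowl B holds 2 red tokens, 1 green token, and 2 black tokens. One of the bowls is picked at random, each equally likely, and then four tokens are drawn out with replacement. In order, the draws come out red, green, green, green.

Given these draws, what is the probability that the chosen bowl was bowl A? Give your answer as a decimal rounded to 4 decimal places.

0.1076

For each hypothesis, P(data | H) works out to: P(data | bowl A) = (1/12)(2/12)(2/12)(2/12) = 0.0003858; P(data | bowl B) = (2/5)(1/5)(1/5)(1/5) = 0.0032.
Multiplying each by its prior: 1/2 · 0.0003858 = 0.0001929, 1/2 · 0.0032 = 0.0016; summing to 0.0017929.
Hence P(bowl A | data) = (0.0001929) / (0.0017929) = 0.10759.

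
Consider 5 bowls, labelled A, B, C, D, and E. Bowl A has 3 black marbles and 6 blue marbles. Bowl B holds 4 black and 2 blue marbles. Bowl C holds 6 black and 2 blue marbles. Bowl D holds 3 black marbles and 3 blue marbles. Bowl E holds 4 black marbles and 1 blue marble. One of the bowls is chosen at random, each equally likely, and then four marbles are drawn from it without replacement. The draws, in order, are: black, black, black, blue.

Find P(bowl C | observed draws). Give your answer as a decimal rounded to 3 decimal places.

For each hypothesis, P(data | H) works out to: P(data | bowl A) = (3/9)(2/8)(1/7)(6/6) = 0.011905; P(data | bowl B) = (4/6)(3/5)(2/4)(2/3) = 0.13333; P(data | bowl C) = (6/8)(5/7)(4/6)(2/5) = 0.14286; P(data | bowl D) = (3/6)(2/5)(1/4)(3/3) = 0.05; P(data | bowl E) = (4/5)(3/4)(2/3)(1/2) = 0.2.
The prior-weighted likelihoods are 1/5 · 0.011905 = 0.002381, 1/5 · 0.13333 = 0.026667, 1/5 · 0.14286 = 0.028571, 1/5 · 0.05 = 0.01, 1/5 · 0.2 = 0.04; these sum to 0.10762.
Therefore the posterior P(bowl C | data) = (0.028571) / (0.10762) = 0.26549.

0.265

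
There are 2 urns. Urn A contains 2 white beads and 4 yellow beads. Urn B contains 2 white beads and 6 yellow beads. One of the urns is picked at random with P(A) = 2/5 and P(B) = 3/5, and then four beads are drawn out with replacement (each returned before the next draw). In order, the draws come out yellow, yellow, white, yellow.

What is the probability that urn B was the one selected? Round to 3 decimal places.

0.616

Compute the likelihood of the observed sequence for each case: P(data | urn A) = (4/6)(4/6)(2/6)(4/6) = 0.098765; P(data | urn B) = (6/8)(6/8)(2/8)(6/8) = 0.10547.
Weighting by the prior gives 2/5 · 0.098765 = 0.039506, 3/5 · 0.10547 = 0.063281; summing to 0.10279.
Hence P(urn B | data) = (0.063281) / (0.10279) = 0.61565.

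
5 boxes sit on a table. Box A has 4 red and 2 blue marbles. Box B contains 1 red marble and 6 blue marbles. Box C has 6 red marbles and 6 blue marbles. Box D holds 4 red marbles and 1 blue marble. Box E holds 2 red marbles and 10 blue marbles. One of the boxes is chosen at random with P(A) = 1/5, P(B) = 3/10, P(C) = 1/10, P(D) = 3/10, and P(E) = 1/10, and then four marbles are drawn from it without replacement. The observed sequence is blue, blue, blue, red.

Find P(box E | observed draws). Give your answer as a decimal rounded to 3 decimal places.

0.199

Under each hypothesis, the probability of the observed sequence is: P(data | box A) = (2/6)(1/5)(0/4) = 0; P(data | box B) = (6/7)(5/6)(4/5)(1/4) = 1/7; P(data | box C) = (6/12)(5/11)(4/10)(6/9) = 2/33; P(data | box D) = (1/5)(0/4) = 0; P(data | box E) = (10/12)(9/11)(8/10)(2/9) = 4/33.
The prior-weighted likelihoods are 1/5 · 0 = 0, 3/10 · 1/7 = 3/70, 1/10 · 2/33 = 1/165, 3/10 · 0 = 0, 1/10 · 4/33 = 2/165; with total 47/770.
So P(box E | data) = (2/165) / (47/770) = 28/141.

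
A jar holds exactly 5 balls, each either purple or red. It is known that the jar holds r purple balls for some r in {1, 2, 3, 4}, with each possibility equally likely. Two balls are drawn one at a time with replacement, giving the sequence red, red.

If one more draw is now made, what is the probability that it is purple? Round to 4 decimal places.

The likelihood of the observed sequence under each hypothesis: P(data | r = 1) = (4/5)(4/5) = 16/25; P(data | r = 2) = (3/5)(3/5) = 9/25; P(data | r = 3) = (2/5)(2/5) = 4/25; P(data | r = 4) = (1/5)(1/5) = 1/25.
Multiplying each by its prior: 1/4 · 16/25 = 4/25, 1/4 · 9/25 = 9/100, 1/4 · 4/25 = 1/25, 1/4 · 1/25 = 1/100; summing to 3/10.
Normalising, the posterior is P(r = 1 | data) = 8/15, P(r = 2 | data) = 3/10, P(r = 3 | data) = 2/15, P(r = 4 | data) = 1/30.
The predictive probability is P(purple next | data) = (1/5)(8/15) + (2/5)(3/10) + (3/5)(2/15) + (4/5)(1/30) = 1/3.

0.3333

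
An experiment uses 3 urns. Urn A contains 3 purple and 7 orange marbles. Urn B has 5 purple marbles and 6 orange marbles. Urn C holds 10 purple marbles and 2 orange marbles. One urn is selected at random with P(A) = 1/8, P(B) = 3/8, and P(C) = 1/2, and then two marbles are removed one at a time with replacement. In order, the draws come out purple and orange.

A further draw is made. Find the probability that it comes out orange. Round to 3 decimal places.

The likelihood of the observed sequence under each hypothesis: P(data | urn A) = (3/10)(7/10) = 0.21; P(data | urn B) = (5/11)(6/11) = 0.24793; P(data | urn C) = (10/12)(2/12) = 0.13889.
Weighting by the prior gives 1/8 · 0.21 = 0.02625, 3/8 · 0.24793 = 0.092975, 1/2 · 0.13889 = 0.069444; with total 0.18867.
The posterior is then P(urn A | data) = 0.13913, P(urn B | data) = 0.49279, P(urn C | data) = 0.36807.
So P(orange next | data) = Σ P(orange next | H) P(H | data) = (7/10)(0.13913) + (6/11)(0.49279) + (1/6)(0.36807) = 0.42753.

0.428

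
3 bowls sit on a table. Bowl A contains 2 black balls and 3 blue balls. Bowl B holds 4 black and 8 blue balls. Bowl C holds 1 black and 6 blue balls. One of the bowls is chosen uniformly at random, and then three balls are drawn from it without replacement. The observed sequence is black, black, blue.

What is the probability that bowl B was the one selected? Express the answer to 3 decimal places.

0.421

For each hypothesis, P(data | H) works out to: P(data | bowl A) = (2/5)(1/4)(3/3) = 1/10; P(data | bowl B) = (4/12)(3/11)(8/10) = 4/55; P(data | bowl C) = (1/7)(0/6) = 0.
Weighting by the prior gives 1/3 · 1/10 = 1/30, 1/3 · 4/55 = 4/165, 1/3 · 0 = 0; these sum to 19/330.
By Bayes' rule, P(bowl B | data) = (4/165) / (19/330) = 8/19.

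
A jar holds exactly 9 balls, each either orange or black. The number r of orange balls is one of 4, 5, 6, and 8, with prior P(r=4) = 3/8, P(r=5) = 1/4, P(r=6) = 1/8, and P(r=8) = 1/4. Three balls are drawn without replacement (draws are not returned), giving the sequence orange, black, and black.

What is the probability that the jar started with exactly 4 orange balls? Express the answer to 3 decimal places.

0.606

For each hypothesis, P(data | H) works out to: P(data | r = 4) = (4/9)(5/8)(4/7) = 10/63; P(data | r = 5) = (5/9)(4/8)(3/7) = 5/42; P(data | r = 6) = (6/9)(3/8)(2/7) = 1/14; P(data | r = 8) = (8/9)(1/8)(0/7) = 0.
Weighting by the prior gives 3/8 · 10/63 = 5/84, 1/4 · 5/42 = 5/168, 1/8 · 1/14 = 1/112, 1/4 · 0 = 0; summing to 11/112.
Therefore the posterior P(r = 4 | data) = (5/84) / (11/112) = 20/33.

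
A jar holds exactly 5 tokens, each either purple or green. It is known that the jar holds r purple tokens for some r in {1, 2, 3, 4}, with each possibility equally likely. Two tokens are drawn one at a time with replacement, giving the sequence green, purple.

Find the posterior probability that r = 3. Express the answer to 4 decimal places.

For each hypothesis, P(data | H) works out to: P(data | r = 1) = (4/5)(1/5) = 4/25; P(data | r = 2) = (3/5)(2/5) = 6/25; P(data | r = 3) = (2/5)(3/5) = 6/25; P(data | r = 4) = (1/5)(4/5) = 4/25.
The prior-weighted likelihoods are 1/4 · 4/25 = 1/25, 1/4 · 6/25 = 3/50, 1/4 · 6/25 = 3/50, 1/4 · 4/25 = 1/25; summing to 1/5.
Therefore the posterior P(r = 3 | data) = (3/50) / (1/5) = 3/10.

0.3000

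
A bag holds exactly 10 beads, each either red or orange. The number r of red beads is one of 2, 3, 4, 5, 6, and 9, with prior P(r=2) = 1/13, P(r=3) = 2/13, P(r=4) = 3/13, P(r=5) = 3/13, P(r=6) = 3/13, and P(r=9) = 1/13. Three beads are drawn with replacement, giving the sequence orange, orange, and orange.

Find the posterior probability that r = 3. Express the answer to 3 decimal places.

0.284

Compute the likelihood of the observed sequence for each case: P(data | r = 2) = (8/10)(8/10)(8/10) = 0.512; P(data | r = 3) = (7/10)(7/10)(7/10) = 0.343; P(data | r = 4) = (6/10)(6/10)(6/10) = 0.216; P(data | r = 5) = (5/10)(5/10)(5/10) = 0.125; P(data | r = 6) = (4/10)(4/10)(4/10) = 0.064; P(data | r = 9) = (1/10)(1/10)(1/10) = 0.001.
The prior-weighted likelihoods are 1/13 · 0.512 = 0.039385, 2/13 · 0.343 = 0.052769, 3/13 · 0.216 = 0.049846, 3/13 · 0.125 = 0.028846, 3/13 · 0.064 = 0.014769, 1/13 · 0.001 = 7.6923e-05; summing to 0.18569.
By Bayes' rule, P(r = 3 | data) = (0.052769) / (0.18569) = 0.28418.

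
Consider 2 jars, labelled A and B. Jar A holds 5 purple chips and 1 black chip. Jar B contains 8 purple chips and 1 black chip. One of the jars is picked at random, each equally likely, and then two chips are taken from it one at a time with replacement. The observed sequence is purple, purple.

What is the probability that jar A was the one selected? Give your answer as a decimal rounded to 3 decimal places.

0.468

For each hypothesis, P(data | H) works out to: P(data | jar A) = (5/6)(5/6) = 25/36; P(data | jar B) = (8/9)(8/9) = 64/81.
Weighting by the prior gives 1/2 · 25/36 = 25/72, 1/2 · 64/81 = 32/81; summing to 481/648.
By Bayes' rule, P(jar A | data) = (25/72) / (481/648) = 225/481.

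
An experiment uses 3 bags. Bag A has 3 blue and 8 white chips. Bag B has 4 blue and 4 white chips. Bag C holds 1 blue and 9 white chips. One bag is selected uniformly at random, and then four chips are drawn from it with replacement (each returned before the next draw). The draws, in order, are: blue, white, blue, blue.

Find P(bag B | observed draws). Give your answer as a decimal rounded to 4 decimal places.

0.7997

Compute the likelihood of the observed sequence for each case: P(data | bag A) = (3/11)(8/11)(3/11)(3/11) = 0.014753; P(data | bag B) = (4/8)(4/8)(4/8)(4/8) = 0.0625; P(data | bag C) = (1/10)(9/10)(1/10)(1/10) = 0.0009.
The prior-weighted likelihoods are 1/3 · 0.014753 = 0.0049177, 1/3 · 0.0625 = 0.020833, 1/3 · 0.0009 = 0.0003; these sum to 0.026051.
Therefore the posterior P(bag B | data) = (0.020833) / (0.026051) = 0.79971.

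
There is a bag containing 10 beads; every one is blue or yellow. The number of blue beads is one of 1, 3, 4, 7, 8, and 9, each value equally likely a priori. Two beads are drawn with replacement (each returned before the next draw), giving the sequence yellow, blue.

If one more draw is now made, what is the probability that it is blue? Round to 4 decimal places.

0.5240

The likelihood of the observed sequence under each hypothesis: P(data | r = 1) = (9/10)(1/10) = 9/100; P(data | r = 3) = (7/10)(3/10) = 21/100; P(data | r = 4) = (6/10)(4/10) = 6/25; P(data | r = 7) = (3/10)(7/10) = 21/100; P(data | r = 8) = (2/10)(8/10) = 4/25; P(data | r = 9) = (1/10)(9/10) = 9/100.
The prior-weighted likelihoods are 1/6 · 9/100 = 3/200, 1/6 · 21/100 = 7/200, 1/6 · 6/25 = 1/25, 1/6 · 21/100 = 7/200, 1/6 · 4/25 = 2/75, 1/6 · 9/100 = 3/200; these sum to 1/6.
Dividing through by the total gives posterior P(r = 1 | data) = 9/100, P(r = 3 | data) = 21/100, P(r = 4 | data) = 6/25, P(r = 7 | data) = 21/100, P(r = 8 | data) = 4/25, P(r = 9 | data) = 9/100.
Averaging over the posterior, P(blue next | data) = (1/10)(9/100) + (3/10)(21/100) + (2/5)(6/25) + (7/10)(21/100) + (4/5)(4/25) + (9/10)(9/100) = 131/250.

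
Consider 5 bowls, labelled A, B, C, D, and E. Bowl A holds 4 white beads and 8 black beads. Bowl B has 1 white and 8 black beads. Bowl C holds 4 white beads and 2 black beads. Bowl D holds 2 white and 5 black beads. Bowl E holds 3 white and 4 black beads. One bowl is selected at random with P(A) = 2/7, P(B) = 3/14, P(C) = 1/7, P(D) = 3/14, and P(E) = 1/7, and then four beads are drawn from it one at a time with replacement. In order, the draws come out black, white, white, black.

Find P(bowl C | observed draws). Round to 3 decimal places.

The likelihood of the observed sequence under each hypothesis: P(data | bowl A) = (8/12)(4/12)(4/12)(8/12) = 0.049383; P(data | bowl B) = (8/9)(1/9)(1/9)(8/9) = 0.0097546; P(data | bowl C) = (2/6)(4/6)(4/6)(2/6) = 0.049383; P(data | bowl D) = (5/7)(2/7)(2/7)(5/7) = 0.041649; P(data | bowl E) = (4/7)(3/7)(3/7)(4/7) = 0.059975.
The prior-weighted likelihoods are 2/7 · 0.049383 = 0.014109, 3/14 · 0.0097546 = 0.0020903, 1/7 · 0.049383 = 0.0070547, 3/14 · 0.041649 = 0.0089249, 1/7 · 0.059975 = 0.0085679; with total 0.040747.
By Bayes' rule, P(bowl C | data) = (0.0070547) / (0.040747) = 0.17313.

0.173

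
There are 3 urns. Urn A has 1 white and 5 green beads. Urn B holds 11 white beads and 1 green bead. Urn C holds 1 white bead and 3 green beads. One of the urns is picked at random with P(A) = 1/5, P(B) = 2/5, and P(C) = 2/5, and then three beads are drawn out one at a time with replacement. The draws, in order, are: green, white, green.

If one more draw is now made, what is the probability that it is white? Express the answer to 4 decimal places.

0.2472

Compute the likelihood of the observed sequence for each case: P(data | urn A) = (5/6)(1/6)(5/6) = 0.11574; P(data | urn B) = (1/12)(11/12)(1/12) = 0.0063657; P(data | urn C) = (3/4)(1/4)(3/4) = 0.14062.
Weighting by the prior gives 1/5 · 0.11574 = 0.023148, 2/5 · 0.0063657 = 0.0025463, 2/5 · 0.14062 = 0.05625; these sum to 0.081944.
Normalising, the posterior is P(urn A | data) = 0.28249, P(urn B | data) = 0.031073, P(urn C | data) = 0.68644.
So P(white next | data) = Σ P(white next | H) P(H | data) = (1/6)(0.28249) + (11/12)(0.031073) + (1/4)(0.68644) = 0.24718.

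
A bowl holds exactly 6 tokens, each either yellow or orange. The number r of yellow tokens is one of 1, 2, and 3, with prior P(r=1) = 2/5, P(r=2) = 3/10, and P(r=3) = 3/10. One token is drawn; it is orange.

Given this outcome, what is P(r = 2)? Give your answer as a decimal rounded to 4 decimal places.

Compute the likelihood of this draw for each case: P(data | r = 1) = (5/6) = 5/6; P(data | r = 2) = (4/6) = 2/3; P(data | r = 3) = (3/6) = 1/2.
Weighting by the prior gives 2/5 · 5/6 = 1/3, 3/10 · 2/3 = 1/5, 3/10 · 1/2 = 3/20; summing to 41/60.
So P(r = 2 | data) = (1/5) / (41/60) = 12/41.

0.2927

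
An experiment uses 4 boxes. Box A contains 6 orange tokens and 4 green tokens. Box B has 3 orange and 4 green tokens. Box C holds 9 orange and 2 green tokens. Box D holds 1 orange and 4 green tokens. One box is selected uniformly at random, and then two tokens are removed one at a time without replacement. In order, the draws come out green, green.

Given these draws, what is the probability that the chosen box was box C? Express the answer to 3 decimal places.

0.018

Compute the likelihood of the observed sequence for each case: P(data | box A) = (4/10)(3/9) = 0.13333; P(data | box B) = (4/7)(3/6) = 0.28571; P(data | box C) = (2/11)(1/10) = 0.018182; P(data | box D) = (4/5)(3/4) = 0.6.
The prior-weighted likelihoods are 1/4 · 0.13333 = 0.033333, 1/4 · 0.28571 = 0.071429, 1/4 · 0.018182 = 0.0045455, 1/4 · 0.6 = 0.15; these sum to 0.25931.
By Bayes' rule, P(box C | data) = (0.0045455) / (0.25931) = 0.017529.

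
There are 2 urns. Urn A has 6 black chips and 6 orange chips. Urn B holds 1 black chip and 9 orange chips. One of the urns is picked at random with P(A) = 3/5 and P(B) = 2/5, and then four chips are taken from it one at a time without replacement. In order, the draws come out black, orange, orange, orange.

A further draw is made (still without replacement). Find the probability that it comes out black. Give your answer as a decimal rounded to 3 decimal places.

0.298

For each hypothesis, P(data | H) works out to: P(data | urn A) = (6/12)(6/11)(5/10)(4/9) = 2/33; P(data | urn B) = (1/10)(9/9)(8/8)(7/7) = 1/10.
The prior-weighted likelihoods are 3/5 · 2/33 = 2/55, 2/5 · 1/10 = 1/25; with total 21/275.
Normalising, the posterior is P(urn A | data) = 10/21, P(urn B | data) = 11/21.
Averaging over the posterior, P(black next | data) = (5/8)(10/21) + (0)(11/21) = 25/84.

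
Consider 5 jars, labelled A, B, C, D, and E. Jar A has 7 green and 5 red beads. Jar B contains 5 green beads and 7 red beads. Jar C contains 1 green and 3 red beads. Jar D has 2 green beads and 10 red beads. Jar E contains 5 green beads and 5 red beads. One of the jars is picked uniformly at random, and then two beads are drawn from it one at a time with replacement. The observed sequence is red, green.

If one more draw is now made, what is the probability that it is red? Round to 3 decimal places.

The likelihood of the observed sequence under each hypothesis: P(data | jar A) = (5/12)(7/12) = 35/144; P(data | jar B) = (7/12)(5/12) = 35/144; P(data | jar C) = (3/4)(1/4) = 3/16; P(data | jar D) = (10/12)(2/12) = 5/36; P(data | jar E) = (5/10)(5/10) = 1/4.
The prior-weighted likelihoods are 1/5 · 35/144 = 7/144, 1/5 · 35/144 = 7/144, 1/5 · 3/16 = 3/80, 1/5 · 5/36 = 1/36, 1/5 · 1/4 = 1/20; with total 17/80.
Dividing through by the total gives posterior P(jar A | data) = 0.22876, P(jar B | data) = 0.22876, P(jar C | data) = 0.17647, P(jar D | data) = 0.13072, P(jar E | data) = 0.23529.
Averaging over the posterior, P(red next | data) = (5/12)(0.22876) + (7/12)(0.22876) + (3/4)(0.17647) + (5/6)(0.13072) + (1/2)(0.23529) = 0.58769.

0.588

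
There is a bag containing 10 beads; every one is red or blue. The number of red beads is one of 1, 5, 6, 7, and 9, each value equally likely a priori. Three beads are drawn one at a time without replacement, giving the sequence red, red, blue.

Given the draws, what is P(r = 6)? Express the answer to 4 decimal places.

Compute the likelihood of the observed sequence for each case: P(data | r = 1) = (1/10)(0/9) = 0; P(data | r = 5) = (5/10)(4/9)(5/8) = 0.13889; P(data | r = 6) = (6/10)(5/9)(4/8) = 0.16667; P(data | r = 7) = (7/10)(6/9)(3/8) = 0.175; P(data | r = 9) = (9/10)(8/9)(1/8) = 0.1.
Weighting by the prior gives 1/5 · 0 = 0, 1/5 · 0.13889 = 0.027778, 1/5 · 0.16667 = 0.033333, 1/5 · 0.175 = 0.035, 1/5 · 0.1 = 0.02; summing to 0.11611.
Therefore the posterior P(r = 6 | data) = (0.033333) / (0.11611) = 0.28708.

0.2871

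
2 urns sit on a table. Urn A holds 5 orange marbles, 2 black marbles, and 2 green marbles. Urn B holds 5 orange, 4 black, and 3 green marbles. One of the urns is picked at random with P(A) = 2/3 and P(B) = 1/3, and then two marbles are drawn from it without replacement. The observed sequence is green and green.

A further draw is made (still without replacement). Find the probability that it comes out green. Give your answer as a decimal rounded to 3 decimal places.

Compute the likelihood of the observed sequence for each case: P(data | urn A) = (2/9)(1/8) = 1/36; P(data | urn B) = (3/12)(2/11) = 1/22.
The prior-weighted likelihoods are 2/3 · 1/36 = 1/54, 1/3 · 1/22 = 1/66; with total 10/297.
Dividing through by the total gives posterior P(urn A | data) = 11/20, P(urn B | data) = 9/20.
The predictive probability is P(green next | data) = (0)(11/20) + (1/10)(9/20) = 9/200.

0.045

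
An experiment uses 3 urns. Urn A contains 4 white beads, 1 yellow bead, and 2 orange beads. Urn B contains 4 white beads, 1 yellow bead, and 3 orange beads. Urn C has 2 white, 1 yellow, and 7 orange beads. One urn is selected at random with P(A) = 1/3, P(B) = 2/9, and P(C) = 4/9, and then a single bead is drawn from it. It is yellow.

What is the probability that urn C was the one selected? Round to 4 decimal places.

Compute the likelihood of this draw for each case: P(data | urn A) = (1/7) = 0.14286; P(data | urn B) = (1/8) = 0.125; P(data | urn C) = (1/10) = 0.1.
The prior-weighted likelihoods are 1/3 · 0.14286 = 0.047619, 2/9 · 0.125 = 0.027778, 4/9 · 0.1 = 0.044444; summing to 0.11984.
So P(urn C | data) = (0.044444) / (0.11984) = 0.37086.

0.3709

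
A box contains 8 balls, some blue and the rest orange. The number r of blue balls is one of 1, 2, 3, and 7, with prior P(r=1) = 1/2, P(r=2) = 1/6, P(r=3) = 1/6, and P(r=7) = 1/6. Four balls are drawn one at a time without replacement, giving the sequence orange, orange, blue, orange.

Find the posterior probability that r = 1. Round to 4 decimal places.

0.6000

Under each hypothesis, the probability of the observed sequence is: P(data | r = 1) = (7/8)(6/7)(1/6)(5/5) = 1/8; P(data | r = 2) = (6/8)(5/7)(2/6)(4/5) = 1/7; P(data | r = 3) = (5/8)(4/7)(3/6)(3/5) = 3/28; P(data | r = 7) = (1/8)(0/7) = 0.
Multiplying each by its prior: 1/2 · 1/8 = 1/16, 1/6 · 1/7 = 1/42, 1/6 · 3/28 = 1/56, 1/6 · 0 = 0; summing to 5/48.
By Bayes' rule, P(r = 1 | data) = (1/16) / (5/48) = 3/5.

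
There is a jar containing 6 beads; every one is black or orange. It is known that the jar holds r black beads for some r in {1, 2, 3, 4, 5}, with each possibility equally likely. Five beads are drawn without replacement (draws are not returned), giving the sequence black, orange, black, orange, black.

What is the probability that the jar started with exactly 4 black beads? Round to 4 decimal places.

Under each hypothesis, the probability of the observed sequence is: P(data | r = 1) = (1/6)(5/5)(0/4) = 0; P(data | r = 2) = (2/6)(4/5)(1/4)(3/3)(0/2) = 0; P(data | r = 3) = (3/6)(3/5)(2/4)(2/3)(1/2) = 1/20; P(data | r = 4) = (4/6)(2/5)(3/4)(1/3)(2/2) = 1/15; P(data | r = 5) = (5/6)(1/5)(4/4)(0/3) = 0.
Weighting by the prior gives 1/5 · 0 = 0, 1/5 · 0 = 0, 1/5 · 1/20 = 1/100, 1/5 · 1/15 = 1/75, 1/5 · 0 = 0; with total 7/300.
So P(r = 4 | data) = (1/75) / (7/300) = 4/7.

0.5714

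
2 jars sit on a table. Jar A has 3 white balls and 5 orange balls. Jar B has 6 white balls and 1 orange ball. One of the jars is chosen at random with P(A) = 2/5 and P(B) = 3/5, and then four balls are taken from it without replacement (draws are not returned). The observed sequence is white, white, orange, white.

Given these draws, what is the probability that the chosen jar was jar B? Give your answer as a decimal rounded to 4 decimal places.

0.9231

For each hypothesis, P(data | H) works out to: P(data | jar A) = (3/8)(2/7)(5/6)(1/5) = 1/56; P(data | jar B) = (6/7)(5/6)(1/5)(4/4) = 1/7.
The prior-weighted likelihoods are 2/5 · 1/56 = 1/140, 3/5 · 1/7 = 3/35; with total 13/140.
Hence P(jar B | data) = (3/35) / (13/140) = 12/13.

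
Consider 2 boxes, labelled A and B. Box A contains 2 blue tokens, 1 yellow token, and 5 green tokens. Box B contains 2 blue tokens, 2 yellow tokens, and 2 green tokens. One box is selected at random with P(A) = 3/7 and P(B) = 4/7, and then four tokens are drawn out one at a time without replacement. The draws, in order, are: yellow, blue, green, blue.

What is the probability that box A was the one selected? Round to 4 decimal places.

For each hypothesis, P(data | H) works out to: P(data | box A) = (1/8)(2/7)(5/6)(1/5) = 0.0059524; P(data | box B) = (2/6)(2/5)(2/4)(1/3) = 0.022222.
Multiplying each by its prior: 3/7 · 0.0059524 = 0.002551, 4/7 · 0.022222 = 0.012698; summing to 0.015249.
So P(box A | data) = (0.002551) / (0.015249) = 0.16729.

0.1673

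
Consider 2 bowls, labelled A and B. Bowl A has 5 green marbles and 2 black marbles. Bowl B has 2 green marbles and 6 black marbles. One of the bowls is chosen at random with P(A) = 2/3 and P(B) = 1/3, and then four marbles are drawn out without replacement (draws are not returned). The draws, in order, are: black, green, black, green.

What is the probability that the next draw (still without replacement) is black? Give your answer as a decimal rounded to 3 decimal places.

0.273

Compute the likelihood of the observed sequence for each case: P(data | bowl A) = (2/7)(5/6)(1/5)(4/4) = 1/21; P(data | bowl B) = (6/8)(2/7)(5/6)(1/5) = 1/28.
Weighting by the prior gives 2/3 · 1/21 = 2/63, 1/3 · 1/28 = 1/84; these sum to 11/252.
The posterior is then P(bowl A | data) = 8/11, P(bowl B | data) = 3/11.
Averaging over the posterior, P(black next | data) = (0)(8/11) + (1)(3/11) = 3/11.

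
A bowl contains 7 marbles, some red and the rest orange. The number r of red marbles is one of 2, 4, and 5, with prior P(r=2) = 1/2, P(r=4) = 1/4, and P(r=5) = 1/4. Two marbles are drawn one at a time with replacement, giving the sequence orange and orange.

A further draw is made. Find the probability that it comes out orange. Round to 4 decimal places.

The likelihood of the observed sequence under each hypothesis: P(data | r = 2) = (5/7)(5/7) = 25/49; P(data | r = 4) = (3/7)(3/7) = 9/49; P(data | r = 5) = (2/7)(2/7) = 4/49.
Multiplying each by its prior: 1/2 · 25/49 = 25/98, 1/4 · 9/49 = 9/196, 1/4 · 4/49 = 1/49; these sum to 9/28.
Dividing through by the total gives posterior P(r = 2 | data) = 50/63, P(r = 4 | data) = 1/7, P(r = 5 | data) = 4/63.
The predictive probability is P(orange next | data) = (5/7)(50/63) + (3/7)(1/7) + (2/7)(4/63) = 95/147.

0.6463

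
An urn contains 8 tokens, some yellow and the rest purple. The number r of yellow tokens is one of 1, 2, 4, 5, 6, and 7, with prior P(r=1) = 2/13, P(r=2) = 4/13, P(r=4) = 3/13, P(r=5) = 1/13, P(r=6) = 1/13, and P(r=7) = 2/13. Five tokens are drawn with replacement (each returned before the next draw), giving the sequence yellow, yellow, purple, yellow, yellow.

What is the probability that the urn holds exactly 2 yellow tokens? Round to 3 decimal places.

0.030

The likelihood of the observed sequence under each hypothesis: P(data | r = 1) = (1/8)(1/8)(7/8)(1/8)(1/8) = 0.00021362; P(data | r = 2) = (2/8)(2/8)(6/8)(2/8)(2/8) = 0.0029297; P(data | r = 4) = (4/8)(4/8)(4/8)(4/8)(4/8) = 0.03125; P(data | r = 5) = (5/8)(5/8)(3/8)(5/8)(5/8) = 0.05722; P(data | r = 6) = (6/8)(6/8)(2/8)(6/8)(6/8) = 0.079102; P(data | r = 7) = (7/8)(7/8)(1/8)(7/8)(7/8) = 0.073273.
Multiplying each by its prior: 2/13 · 0.00021362 = 3.2865e-05, 4/13 · 0.0029297 = 0.00090144, 3/13 · 0.03125 = 0.0072115, 1/13 · 0.05722 = 0.0044016, 1/13 · 0.079102 = 0.0060847, 2/13 · 0.073273 = 0.011273; summing to 0.029905.
So P(r = 2 | data) = (0.00090144) / (0.029905) = 0.030144.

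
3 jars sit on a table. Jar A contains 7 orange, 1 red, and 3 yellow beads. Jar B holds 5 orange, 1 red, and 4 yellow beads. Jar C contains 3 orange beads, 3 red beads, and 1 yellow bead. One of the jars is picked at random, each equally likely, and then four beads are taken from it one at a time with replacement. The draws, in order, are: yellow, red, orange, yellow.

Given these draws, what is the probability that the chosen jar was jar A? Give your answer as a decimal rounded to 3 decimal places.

For each hypothesis, P(data | H) works out to: P(data | jar A) = (3/11)(1/11)(7/11)(3/11) = 0.004303; P(data | jar B) = (4/10)(1/10)(5/10)(4/10) = 0.008; P(data | jar C) = (1/7)(3/7)(3/7)(1/7) = 0.0037484.
The prior-weighted likelihoods are 1/3 · 0.004303 = 0.0014343, 1/3 · 0.008 = 0.0026667, 1/3 · 0.0037484 = 0.0012495; with total 0.0053505.
By Bayes' rule, P(jar A | data) = (0.0014343) / (0.0053505) = 0.26807.

0.268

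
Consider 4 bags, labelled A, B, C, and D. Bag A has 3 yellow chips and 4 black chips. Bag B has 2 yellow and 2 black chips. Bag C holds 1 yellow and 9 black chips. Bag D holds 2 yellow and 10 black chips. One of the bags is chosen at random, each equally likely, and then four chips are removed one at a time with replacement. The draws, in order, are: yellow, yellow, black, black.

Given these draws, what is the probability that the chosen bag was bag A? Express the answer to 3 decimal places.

0.400

Compute the likelihood of the observed sequence for each case: P(data | bag A) = (3/7)(3/7)(4/7)(4/7) = 0.059975; P(data | bag B) = (2/4)(2/4)(2/4)(2/4) = 0.0625; P(data | bag C) = (1/10)(1/10)(9/10)(9/10) = 0.0081; P(data | bag D) = (2/12)(2/12)(10/12)(10/12) = 0.01929.
The prior-weighted likelihoods are 1/4 · 0.059975 = 0.014994, 1/4 · 0.0625 = 0.015625, 1/4 · 0.0081 = 0.002025, 1/4 · 0.01929 = 0.0048225; summing to 0.037466.
Therefore the posterior P(bag A | data) = (0.014994) / (0.037466) = 0.40019.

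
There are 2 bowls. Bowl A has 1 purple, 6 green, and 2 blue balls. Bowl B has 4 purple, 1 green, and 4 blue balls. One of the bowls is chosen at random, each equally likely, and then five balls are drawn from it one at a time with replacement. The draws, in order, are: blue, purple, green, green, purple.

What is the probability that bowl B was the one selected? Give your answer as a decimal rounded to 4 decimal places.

0.4706

The likelihood of the observed sequence under each hypothesis: P(data | bowl A) = (2/9)(1/9)(6/9)(6/9)(1/9) = 0.0012193; P(data | bowl B) = (4/9)(4/9)(1/9)(1/9)(4/9) = 0.0010838.
The prior-weighted likelihoods are 1/2 · 0.0012193 = 0.00060966, 1/2 · 0.0010838 = 0.00054192; with total 0.0011516.
By Bayes' rule, P(bowl B | data) = (0.00054192) / (0.0011516) = 0.47059.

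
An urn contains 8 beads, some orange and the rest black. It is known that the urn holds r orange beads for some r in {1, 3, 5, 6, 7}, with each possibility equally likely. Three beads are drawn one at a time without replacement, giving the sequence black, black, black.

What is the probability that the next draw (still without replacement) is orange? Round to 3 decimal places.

The likelihood of the observed sequence under each hypothesis: P(data | r = 1) = (7/8)(6/7)(5/6) = 5/8; P(data | r = 3) = (5/8)(4/7)(3/6) = 5/28; P(data | r = 5) = (3/8)(2/7)(1/6) = 1/56; P(data | r = 6) = (2/8)(1/7)(0/6) = 0; P(data | r = 7) = (1/8)(0/7) = 0.
The prior-weighted likelihoods are 1/5 · 5/8 = 1/8, 1/5 · 5/28 = 1/28, 1/5 · 1/56 = 1/280, 1/5 · 0 = 0, 1/5 · 0 = 0; these sum to 23/140.
Dividing through by the total gives posterior P(r = 1 | data) = 35/46, P(r = 3 | data) = 5/23, P(r = 5 | data) = 1/46, P(r = 6 | data) = 0, P(r = 7 | data) = 0.
The predictive probability is P(orange next | data) = (1/5)(35/46) + (3/5)(5/23) + (1)(1/46) = 7/23.

0.304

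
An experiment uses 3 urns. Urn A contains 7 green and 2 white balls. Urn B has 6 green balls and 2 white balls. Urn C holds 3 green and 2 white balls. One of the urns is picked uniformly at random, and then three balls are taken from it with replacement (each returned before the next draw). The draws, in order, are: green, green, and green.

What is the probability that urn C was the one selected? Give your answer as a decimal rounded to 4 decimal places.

0.1949

For each hypothesis, P(data | H) works out to: P(data | urn A) = (7/9)(7/9)(7/9) = 0.47051; P(data | urn B) = (6/8)(6/8)(6/8) = 0.42188; P(data | urn C) = (3/5)(3/5)(3/5) = 0.216.
The prior-weighted likelihoods are 1/3 · 0.47051 = 0.15684, 1/3 · 0.42188 = 0.14062, 1/3 · 0.216 = 0.072; summing to 0.36946.
Therefore the posterior P(urn C | data) = (0.072) / (0.36946) = 0.19488.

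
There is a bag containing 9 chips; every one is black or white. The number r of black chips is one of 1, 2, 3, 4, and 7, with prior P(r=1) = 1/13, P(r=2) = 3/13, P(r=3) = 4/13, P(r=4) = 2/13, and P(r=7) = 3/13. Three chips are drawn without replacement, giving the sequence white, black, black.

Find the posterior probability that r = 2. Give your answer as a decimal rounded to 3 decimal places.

0.075

Under each hypothesis, the probability of the observed sequence is: P(data | r = 1) = (8/9)(1/8)(0/7) = 0; P(data | r = 2) = (7/9)(2/8)(1/7) = 1/36; P(data | r = 3) = (6/9)(3/8)(2/7) = 1/14; P(data | r = 4) = (5/9)(4/8)(3/7) = 5/42; P(data | r = 7) = (2/9)(7/8)(6/7) = 1/6.
Multiplying each by its prior: 1/13 · 0 = 0, 3/13 · 1/36 = 1/156, 4/13 · 1/14 = 2/91, 2/13 · 5/42 = 5/273, 3/13 · 1/6 = 1/26; these sum to 31/364.
By Bayes' rule, P(r = 2 | data) = (1/156) / (31/364) = 7/93.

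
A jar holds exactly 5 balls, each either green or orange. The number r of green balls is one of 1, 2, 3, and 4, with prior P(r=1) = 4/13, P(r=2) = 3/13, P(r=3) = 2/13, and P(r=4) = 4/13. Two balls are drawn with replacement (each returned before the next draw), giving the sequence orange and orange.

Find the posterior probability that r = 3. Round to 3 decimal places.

0.078

Compute the likelihood of the observed sequence for each case: P(data | r = 1) = (4/5)(4/5) = 16/25; P(data | r = 2) = (3/5)(3/5) = 9/25; P(data | r = 3) = (2/5)(2/5) = 4/25; P(data | r = 4) = (1/5)(1/5) = 1/25.
Weighting by the prior gives 4/13 · 16/25 = 64/325, 3/13 · 9/25 = 27/325, 2/13 · 4/25 = 8/325, 4/13 · 1/25 = 4/325; summing to 103/325.
By Bayes' rule, P(r = 3 | data) = (8/325) / (103/325) = 8/103.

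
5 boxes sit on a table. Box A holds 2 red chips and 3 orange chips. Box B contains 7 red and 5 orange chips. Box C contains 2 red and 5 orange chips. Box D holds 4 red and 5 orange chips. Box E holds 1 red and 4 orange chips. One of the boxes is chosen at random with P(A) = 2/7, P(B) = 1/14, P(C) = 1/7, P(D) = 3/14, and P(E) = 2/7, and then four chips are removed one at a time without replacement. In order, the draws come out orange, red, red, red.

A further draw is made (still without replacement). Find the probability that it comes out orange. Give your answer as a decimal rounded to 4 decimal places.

Under each hypothesis, the probability of the observed sequence is: P(data | box A) = (3/5)(2/4)(1/3)(0/2) = 0; P(data | box B) = (5/12)(7/11)(6/10)(5/9) = 0.088384; P(data | box C) = (5/7)(2/6)(1/5)(0/4) = 0; P(data | box D) = (5/9)(4/8)(3/7)(2/6) = 0.039683; P(data | box E) = (4/5)(1/4)(0/3) = 0.
Weighting by the prior gives 2/7 · 0 = 0, 1/14 · 0.088384 = 0.0063131, 1/7 · 0 = 0, 3/14 · 0.039683 = 0.0085034, 2/7 · 0 = 0; with total 0.014817.
The posterior is then P(box A | data) = 0, P(box B | data) = 0.42609, P(box C | data) = 0, P(box D | data) = 0.57391, P(box E | data) = 0.
So P(orange next | data) = Σ P(orange next | H) P(H | data) = (1/2)(0.42609) + (4/5)(0.57391) = 0.67217.

0.6722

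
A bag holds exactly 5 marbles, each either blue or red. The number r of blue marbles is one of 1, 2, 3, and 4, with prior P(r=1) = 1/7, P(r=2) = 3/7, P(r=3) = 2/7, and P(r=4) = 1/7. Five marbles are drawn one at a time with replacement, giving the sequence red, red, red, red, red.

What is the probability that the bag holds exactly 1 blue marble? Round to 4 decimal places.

Under each hypothesis, the probability of the observed sequence is: P(data | r = 1) = (4/5)(4/5)(4/5)(4/5)(4/5) = 0.32768; P(data | r = 2) = (3/5)(3/5)(3/5)(3/5)(3/5) = 0.07776; P(data | r = 3) = (2/5)(2/5)(2/5)(2/5)(2/5) = 0.01024; P(data | r = 4) = (1/5)(1/5)(1/5)(1/5)(1/5) = 0.00032.
The prior-weighted likelihoods are 1/7 · 0.32768 = 0.046811, 3/7 · 0.07776 = 0.033326, 2/7 · 0.01024 = 0.0029257, 1/7 · 0.00032 = 4.5714e-05; with total 0.083109.
Therefore the posterior P(r = 1 | data) = (0.046811) / (0.083109) = 0.56326.

0.5633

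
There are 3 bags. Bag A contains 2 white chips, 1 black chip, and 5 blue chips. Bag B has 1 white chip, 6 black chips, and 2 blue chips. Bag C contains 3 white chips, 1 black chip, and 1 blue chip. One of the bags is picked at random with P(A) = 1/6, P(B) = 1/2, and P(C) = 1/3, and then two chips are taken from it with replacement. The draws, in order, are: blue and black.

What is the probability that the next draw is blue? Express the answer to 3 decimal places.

0.271

Compute the likelihood of the observed sequence for each case: P(data | bag A) = (5/8)(1/8) = 0.078125; P(data | bag B) = (2/9)(6/9) = 0.14815; P(data | bag C) = (1/5)(1/5) = 0.04.
Multiplying each by its prior: 1/6 · 0.078125 = 0.013021, 1/2 · 0.14815 = 0.074074, 1/3 · 0.04 = 0.013333; these sum to 0.10043.
The posterior is then P(bag A | data) = 0.12965, P(bag B | data) = 0.73758, P(bag C | data) = 0.13276.
The predictive probability is P(blue next | data) = (5/8)(0.12965) + (2/9)(0.73758) + (1/5)(0.13276) = 0.27149.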